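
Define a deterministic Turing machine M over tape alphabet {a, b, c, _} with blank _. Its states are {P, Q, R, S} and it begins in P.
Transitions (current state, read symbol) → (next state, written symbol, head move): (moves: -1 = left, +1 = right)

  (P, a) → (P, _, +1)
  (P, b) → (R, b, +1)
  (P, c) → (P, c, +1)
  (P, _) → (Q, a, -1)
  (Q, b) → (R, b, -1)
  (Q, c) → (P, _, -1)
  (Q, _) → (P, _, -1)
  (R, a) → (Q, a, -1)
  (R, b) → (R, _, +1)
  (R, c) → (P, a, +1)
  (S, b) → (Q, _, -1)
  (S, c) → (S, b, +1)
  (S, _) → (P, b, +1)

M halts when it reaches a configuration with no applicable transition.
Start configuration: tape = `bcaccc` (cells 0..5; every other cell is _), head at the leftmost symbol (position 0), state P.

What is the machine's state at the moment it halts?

P | [b]caccc_   read b → write b, move +1, go to R
R | b[c]accc_   read c → write a, move +1, go to P
P | ba[a]ccc_   read a → write _, move +1, go to P
P | ba_[c]cc_   read c → write c, move +1, go to P
P | ba_c[c]c_   read c → write c, move +1, go to P
P | ba_cc[c]_   read c → write c, move +1, go to P
P | ba_ccc[_]   read _ → write a, move -1, go to Q
Q | ba_cc[c]a   read c → write _, move -1, go to P
P | ba_c[c]_a   read c → write c, move +1, go to P
P | ba_cc[_]a   read _ → write a, move -1, go to Q
Q | ba_c[c]aa   read c → write _, move -1, go to P
P | ba_[c]_aa   read c → write c, move +1, go to P
P | ba_c[_]aa   read _ → write a, move -1, go to Q
Q | ba_[c]aaa   read c → write _, move -1, go to P
P | ba[_]_aaa   read _ → write a, move -1, go to Q
Q | b[a]a_aaa
No transition is defined for (Q, a); M halts in state Q.

Q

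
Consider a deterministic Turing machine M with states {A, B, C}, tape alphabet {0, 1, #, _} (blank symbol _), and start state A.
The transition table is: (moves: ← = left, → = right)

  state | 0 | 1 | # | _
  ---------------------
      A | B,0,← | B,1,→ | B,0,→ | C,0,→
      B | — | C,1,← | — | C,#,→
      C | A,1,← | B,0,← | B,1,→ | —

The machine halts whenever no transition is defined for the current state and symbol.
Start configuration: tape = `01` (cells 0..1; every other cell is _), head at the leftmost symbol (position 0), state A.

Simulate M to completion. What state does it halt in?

state=A head=0 tape=__[0]1   (A,0)→(B,0,←)
state=B head=-1 tape=_[_]01   (B,_)→(C,#,→)
state=C head=0 tape=_#[0]1   (C,0)→(A,1,←)
state=A head=-1 tape=_[#]11   (A,#)→(B,0,→)
state=B head=0 tape=_0[1]1   (B,1)→(C,1,←)
state=C head=-1 tape=_[0]11   (C,0)→(A,1,←)
state=A head=-2 tape=[_]111   (A,_)→(C,0,→)
state=C head=-1 tape=0[1]11   (C,1)→(B,0,←)
state=B head=-2 tape=[0]011
No transition is defined for (B, 0); M halts in state B.

B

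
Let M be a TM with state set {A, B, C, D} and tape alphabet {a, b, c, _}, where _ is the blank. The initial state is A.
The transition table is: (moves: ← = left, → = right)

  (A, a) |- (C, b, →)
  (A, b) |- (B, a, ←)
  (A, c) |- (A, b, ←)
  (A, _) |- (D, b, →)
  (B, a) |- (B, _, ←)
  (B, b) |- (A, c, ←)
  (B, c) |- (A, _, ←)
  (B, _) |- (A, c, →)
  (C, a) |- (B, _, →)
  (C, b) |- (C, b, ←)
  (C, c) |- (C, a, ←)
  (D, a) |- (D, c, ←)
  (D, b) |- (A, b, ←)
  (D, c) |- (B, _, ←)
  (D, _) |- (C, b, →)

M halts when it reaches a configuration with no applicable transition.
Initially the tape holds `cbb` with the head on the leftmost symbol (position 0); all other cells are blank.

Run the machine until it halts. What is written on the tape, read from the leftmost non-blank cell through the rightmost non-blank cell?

state=A head=0 tape=___[c]bb   (A,c)→(A,b,←)
state=A head=-1 tape=__[_]bbb   (A,_)→(D,b,→)
state=D head=0 tape=__b[b]bb   (D,b)→(A,b,←)
state=A head=-1 tape=__[b]bbb   (A,b)→(B,a,←)
state=B head=-2 tape=_[_]abbb   (B,_)→(A,c,→)
state=A head=-1 tape=_c[a]bbb   (A,a)→(C,b,→)
state=C head=0 tape=_cb[b]bb   (C,b)→(C,b,←)
state=C head=-1 tape=_c[b]bbb   (C,b)→(C,b,←)
state=C head=-2 tape=_[c]bbbb   (C,c)→(C,a,←)
state=C head=-3 tape=[_]abbbb
The non-blank tape span at halt is abbbb.

abbbb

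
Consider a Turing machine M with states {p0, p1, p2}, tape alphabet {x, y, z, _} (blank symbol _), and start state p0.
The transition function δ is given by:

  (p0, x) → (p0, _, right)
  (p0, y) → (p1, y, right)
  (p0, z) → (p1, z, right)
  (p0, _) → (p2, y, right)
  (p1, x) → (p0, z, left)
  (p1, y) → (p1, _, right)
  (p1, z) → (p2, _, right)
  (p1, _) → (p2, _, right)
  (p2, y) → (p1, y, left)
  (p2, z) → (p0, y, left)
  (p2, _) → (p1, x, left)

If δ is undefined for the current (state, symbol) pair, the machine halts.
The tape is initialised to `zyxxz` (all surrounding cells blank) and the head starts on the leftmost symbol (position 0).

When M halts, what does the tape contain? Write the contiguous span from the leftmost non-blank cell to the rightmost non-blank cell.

zyy__x

state=p0 head=0 tape=[z]yxxz_   (p0,z)→(p1,z,right)
state=p1 head=1 tape=z[y]xxz_   (p1,y)→(p1,_,right)
state=p1 head=2 tape=z_[x]xz_   (p1,x)→(p0,z,left)
state=p0 head=1 tape=z[_]zxz_   (p0,_)→(p2,y,right)
state=p2 head=2 tape=zy[z]xz_   (p2,z)→(p0,y,left)
state=p0 head=1 tape=z[y]yxz_   (p0,y)→(p1,y,right)
state=p1 head=2 tape=zy[y]xz_   (p1,y)→(p1,_,right)
state=p1 head=3 tape=zy_[x]z_   (p1,x)→(p0,z,left)
state=p0 head=2 tape=zy[_]zz_   (p0,_)→(p2,y,right)
state=p2 head=3 tape=zyy[z]z_   (p2,z)→(p0,y,left)
state=p0 head=2 tape=zy[y]yz_   (p0,y)→(p1,y,right)
state=p1 head=3 tape=zyy[y]z_   (p1,y)→(p1,_,right)
state=p1 head=4 tape=zyy_[z]_   (p1,z)→(p2,_,right)
state=p2 head=5 tape=zyy__[_]   (p2,_)→(p1,x,left)
state=p1 head=4 tape=zyy_[_]x   (p1,_)→(p2,_,right)
state=p2 head=5 tape=zyy__[x]
The non-blank tape span at halt is zyy__x.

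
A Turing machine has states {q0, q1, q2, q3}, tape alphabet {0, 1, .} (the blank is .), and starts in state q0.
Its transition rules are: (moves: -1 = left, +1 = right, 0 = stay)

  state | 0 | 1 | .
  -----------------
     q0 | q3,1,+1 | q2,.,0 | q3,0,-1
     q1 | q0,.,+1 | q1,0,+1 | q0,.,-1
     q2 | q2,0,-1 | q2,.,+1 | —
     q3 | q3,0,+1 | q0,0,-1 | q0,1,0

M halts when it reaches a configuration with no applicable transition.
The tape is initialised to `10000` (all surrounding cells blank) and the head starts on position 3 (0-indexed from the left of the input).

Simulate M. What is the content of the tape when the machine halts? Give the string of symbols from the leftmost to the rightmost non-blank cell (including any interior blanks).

state=q0 head=3 tape=100[0]0.   (q0,0)→(q3,1,+1)
state=q3 head=4 tape=1001[0].   (q3,0)→(q3,0,+1)
state=q3 head=5 tape=10010[.]   (q3,.)→(q0,1,0)
state=q0 head=5 tape=10010[1]   (q0,1)→(q2,.,0)
state=q2 head=5 tape=10010[.]
The non-blank tape span at halt is 10010.

10010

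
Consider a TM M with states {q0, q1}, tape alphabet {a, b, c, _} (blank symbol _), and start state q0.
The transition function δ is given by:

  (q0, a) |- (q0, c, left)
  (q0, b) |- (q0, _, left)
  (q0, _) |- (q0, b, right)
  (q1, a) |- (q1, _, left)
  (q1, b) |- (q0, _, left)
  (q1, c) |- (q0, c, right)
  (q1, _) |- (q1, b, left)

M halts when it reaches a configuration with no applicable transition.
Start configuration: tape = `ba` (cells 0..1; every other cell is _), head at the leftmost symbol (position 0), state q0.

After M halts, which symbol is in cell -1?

state=q0 head=0 tape=__[b]a   (q0,b)→(q0,_,left)
state=q0 head=-1 tape=_[_]_a   (q0,_)→(q0,b,right)
state=q0 head=0 tape=_b[_]a   (q0,_)→(q0,b,right)
state=q0 head=1 tape=_bb[a]   (q0,a)→(q0,c,left)
state=q0 head=0 tape=_b[b]c   (q0,b)→(q0,_,left)
state=q0 head=-1 tape=_[b]_c   (q0,b)→(q0,_,left)
state=q0 head=-2 tape=[_]__c   (q0,_)→(q0,b,right)
state=q0 head=-1 tape=b[_]_c   (q0,_)→(q0,b,right)
state=q0 head=0 tape=bb[_]c   (q0,_)→(q0,b,right)
state=q0 head=1 tape=bbb[c]
Cell -1 holds b when M halts.

b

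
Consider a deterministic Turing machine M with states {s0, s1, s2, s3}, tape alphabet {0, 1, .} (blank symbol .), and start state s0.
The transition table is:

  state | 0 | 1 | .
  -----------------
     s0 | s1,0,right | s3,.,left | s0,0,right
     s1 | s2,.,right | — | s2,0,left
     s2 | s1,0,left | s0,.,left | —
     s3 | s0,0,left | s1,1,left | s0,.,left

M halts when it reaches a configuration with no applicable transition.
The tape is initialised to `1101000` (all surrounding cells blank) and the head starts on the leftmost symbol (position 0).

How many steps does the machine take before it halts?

9

s0 | ..[1]101000   read 1 → write ., move left, go to s3
s3 | .[.].101000   read . → write ., move left, go to s0
s0 | [.]..101000   read . → write 0, move right, go to s0
s0 | 0[.].101000   read . → write 0, move right, go to s0
s0 | 00[.]101000   read . → write 0, move right, go to s0
s0 | 000[1]01000   read 1 → write ., move left, go to s3
s3 | 00[0].01000   read 0 → write 0, move left, go to s0
s0 | 0[0]0.01000   read 0 → write 0, move right, go to s1
s1 | 00[0].01000   read 0 → write ., move right, go to s2
s2 | 00.[.]01000
M halts after 9 transitions.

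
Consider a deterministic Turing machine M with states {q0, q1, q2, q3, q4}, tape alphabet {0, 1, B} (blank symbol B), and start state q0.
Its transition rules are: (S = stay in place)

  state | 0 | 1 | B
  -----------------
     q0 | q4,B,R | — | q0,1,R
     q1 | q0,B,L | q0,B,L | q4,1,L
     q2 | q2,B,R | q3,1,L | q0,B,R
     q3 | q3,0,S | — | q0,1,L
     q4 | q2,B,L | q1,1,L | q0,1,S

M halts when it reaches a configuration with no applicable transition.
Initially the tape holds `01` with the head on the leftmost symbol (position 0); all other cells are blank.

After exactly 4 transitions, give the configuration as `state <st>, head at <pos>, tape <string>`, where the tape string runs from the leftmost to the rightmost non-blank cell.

state=q0 head=0 tape=B[0]1   (q0,0)→(q4,B,R)
state=q4 head=1 tape=BB[1]   (q4,1)→(q1,1,L)
state=q1 head=0 tape=B[B]1   (q1,B)→(q4,1,L)
state=q4 head=-1 tape=[B]11   (q4,B)→(q0,1,S)
state=q0 head=-1 tape=[1]11
After 4 steps: state q0, head at -1, tape 111.

state q0, head at -1, tape 111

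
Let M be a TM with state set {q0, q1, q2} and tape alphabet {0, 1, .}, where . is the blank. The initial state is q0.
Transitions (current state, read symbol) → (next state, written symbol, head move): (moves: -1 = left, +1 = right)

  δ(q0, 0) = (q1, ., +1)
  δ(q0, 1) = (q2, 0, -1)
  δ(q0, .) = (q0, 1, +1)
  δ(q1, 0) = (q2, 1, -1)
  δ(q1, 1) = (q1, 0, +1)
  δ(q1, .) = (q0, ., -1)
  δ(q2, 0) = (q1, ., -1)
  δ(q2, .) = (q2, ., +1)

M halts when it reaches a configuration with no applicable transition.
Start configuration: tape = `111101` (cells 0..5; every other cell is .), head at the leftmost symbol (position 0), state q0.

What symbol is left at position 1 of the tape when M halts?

q0 | ..[1]11101   read 1 → write 0, move -1, go to q2
q2 | .[.]011101   read . → write ., move +1, go to q2
q2 | ..[0]11101   read 0 → write ., move -1, go to q1
q1 | .[.].11101   read . → write ., move -1, go to q0
q0 | [.]..11101   read . → write 1, move +1, go to q0
q0 | 1[.].11101   read . → write 1, move +1, go to q0
q0 | 11[.]11101   read . → write 1, move +1, go to q0
q0 | 111[1]1101   read 1 → write 0, move -1, go to q2
q2 | 11[1]01101
Cell 1 holds 0 when M halts.

0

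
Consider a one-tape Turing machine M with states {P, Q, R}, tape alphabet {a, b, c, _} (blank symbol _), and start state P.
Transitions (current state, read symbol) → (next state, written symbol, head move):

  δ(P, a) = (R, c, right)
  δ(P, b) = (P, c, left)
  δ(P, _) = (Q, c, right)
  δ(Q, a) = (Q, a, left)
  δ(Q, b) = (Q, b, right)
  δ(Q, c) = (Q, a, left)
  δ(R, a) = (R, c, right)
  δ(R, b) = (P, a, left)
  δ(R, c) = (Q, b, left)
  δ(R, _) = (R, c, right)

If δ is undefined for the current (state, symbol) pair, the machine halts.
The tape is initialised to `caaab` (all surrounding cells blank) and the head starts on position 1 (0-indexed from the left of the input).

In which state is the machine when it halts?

P

P | c[a]aab   read a → write c, move right, go to R
R | cc[a]ab   read a → write c, move right, go to R
R | ccc[a]b   read a → write c, move right, go to R
R | cccc[b]   read b → write a, move left, go to P
P | ccc[c]a
No transition is defined for (P, c); M halts in state P.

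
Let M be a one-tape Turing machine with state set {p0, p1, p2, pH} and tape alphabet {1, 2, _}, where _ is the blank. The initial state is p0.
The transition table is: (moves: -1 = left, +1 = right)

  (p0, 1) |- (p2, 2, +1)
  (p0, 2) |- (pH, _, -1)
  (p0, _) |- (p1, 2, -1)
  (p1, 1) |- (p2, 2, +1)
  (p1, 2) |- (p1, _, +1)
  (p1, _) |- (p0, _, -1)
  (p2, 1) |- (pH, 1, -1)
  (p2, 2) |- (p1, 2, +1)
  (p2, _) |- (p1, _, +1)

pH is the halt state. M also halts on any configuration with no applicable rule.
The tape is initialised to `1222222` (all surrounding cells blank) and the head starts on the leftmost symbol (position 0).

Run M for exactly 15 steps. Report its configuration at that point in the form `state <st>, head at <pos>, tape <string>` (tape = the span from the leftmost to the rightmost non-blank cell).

state p1, head at 3, tape 2___2_2

p0 | [1]222222_   read 1 → write 2, move +1, go to p2
p2 | 2[2]22222_   read 2 → write 2, move +1, go to p1
p1 | 22[2]2222_   read 2 → write _, move +1, go to p1
p1 | 22_[2]222_   read 2 → write _, move +1, go to p1
p1 | 22__[2]22_   read 2 → write _, move +1, go to p1
p1 | 22___[2]2_   read 2 → write _, move +1, go to p1
p1 | 22____[2]_   read 2 → write _, move +1, go to p1
p1 | 22_____[_]   read _ → write _, move -1, go to p0
p0 | 22____[_]_   read _ → write 2, move -1, go to p1
p1 | 22___[_]2_   read _ → write _, move -1, go to p0
p0 | 22__[_]_2_   read _ → write 2, move -1, go to p1
p1 | 22_[_]2_2_   read _ → write _, move -1, go to p0
p0 | 22[_]_2_2_   read _ → write 2, move -1, go to p1
p1 | 2[2]2_2_2_   read 2 → write _, move +1, go to p1
p1 | 2_[2]_2_2_   read 2 → write _, move +1, go to p1
p1 | 2__[_]2_2_
After 15 steps: state p1, head at 3, tape 2___2_2.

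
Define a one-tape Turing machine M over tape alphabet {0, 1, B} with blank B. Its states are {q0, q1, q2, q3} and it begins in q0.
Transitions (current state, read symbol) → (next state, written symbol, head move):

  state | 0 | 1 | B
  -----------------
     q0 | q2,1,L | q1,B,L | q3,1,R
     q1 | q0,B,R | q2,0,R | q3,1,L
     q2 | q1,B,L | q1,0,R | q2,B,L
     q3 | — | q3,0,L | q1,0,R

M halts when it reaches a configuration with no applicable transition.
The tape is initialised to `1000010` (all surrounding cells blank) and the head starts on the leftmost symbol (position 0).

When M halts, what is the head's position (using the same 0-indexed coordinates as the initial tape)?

q0 | BBB[1]000010   read 1 → write B, move L, go to q1
q1 | BB[B]B000010   read B → write 1, move L, go to q3
q3 | B[B]1B000010   read B → write 0, move R, go to q1
q1 | B0[1]B000010   read 1 → write 0, move R, go to q2
q2 | B00[B]000010   read B → write B, move L, go to q2
q2 | B0[0]B000010   read 0 → write B, move L, go to q1
q1 | B[0]BB000010   read 0 → write B, move R, go to q0
q0 | BB[B]B000010   read B → write 1, move R, go to q3
q3 | BB1[B]000010   read B → write 0, move R, go to q1
q1 | BB10[0]00010   read 0 → write B, move R, go to q0
q0 | BB10B[0]0010   read 0 → write 1, move L, go to q2
q2 | BB10[B]10010   read B → write B, move L, go to q2
q2 | BB1[0]B10010   read 0 → write B, move L, go to q1
q1 | BB[1]BB10010   read 1 → write 0, move R, go to q2
q2 | BB0[B]B10010   read B → write B, move L, go to q2
q2 | BB[0]BB10010   read 0 → write B, move L, go to q1
q1 | B[B]BBB10010   read B → write 1, move L, go to q3
q3 | [B]1BBB10010   read B → write 0, move R, go to q1
q1 | 0[1]BBB10010   read 1 → write 0, move R, go to q2
q2 | 00[B]BB10010   read B → write B, move L, go to q2
q2 | 0[0]BBB10010   read 0 → write B, move L, go to q1
q1 | [0]BBBB10010   read 0 → write B, move R, go to q0
q0 | B[B]BBB10010   read B → write 1, move R, go to q3
q3 | B1[B]BB10010   read B → write 0, move R, go to q1
q1 | B10[B]B10010   read B → write 1, move L, go to q3
q3 | B1[0]1B10010
At halt the head is at cell -1.

-1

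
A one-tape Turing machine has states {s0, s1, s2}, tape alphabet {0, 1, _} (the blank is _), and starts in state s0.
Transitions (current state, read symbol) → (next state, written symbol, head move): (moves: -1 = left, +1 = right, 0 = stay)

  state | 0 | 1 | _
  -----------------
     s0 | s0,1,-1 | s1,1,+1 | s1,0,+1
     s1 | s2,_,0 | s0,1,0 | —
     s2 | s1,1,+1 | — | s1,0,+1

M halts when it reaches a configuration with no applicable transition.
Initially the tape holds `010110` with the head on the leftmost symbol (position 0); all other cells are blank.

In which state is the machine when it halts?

s0 | _[0]10110_   read 0 → write 1, move -1, go to s0
s0 | [_]110110_   read _ → write 0, move +1, go to s1
s1 | 0[1]10110_   read 1 → write 1, move 0, go to s0
s0 | 0[1]10110_   read 1 → write 1, move +1, go to s1
s1 | 01[1]0110_   read 1 → write 1, move 0, go to s0
s0 | 01[1]0110_   read 1 → write 1, move +1, go to s1
s1 | 011[0]110_   read 0 → write _, move 0, go to s2
s2 | 011[_]110_   read _ → write 0, move +1, go to s1
s1 | 0110[1]10_   read 1 → write 1, move 0, go to s0
s0 | 0110[1]10_   read 1 → write 1, move +1, go to s1
s1 | 01101[1]0_   read 1 → write 1, move 0, go to s0
s0 | 01101[1]0_   read 1 → write 1, move +1, go to s1
s1 | 011011[0]_   read 0 → write _, move 0, go to s2
s2 | 011011[_]_   read _ → write 0, move +1, go to s1
s1 | 0110110[_]
No transition is defined for (s1, _); M halts in state s1.

s1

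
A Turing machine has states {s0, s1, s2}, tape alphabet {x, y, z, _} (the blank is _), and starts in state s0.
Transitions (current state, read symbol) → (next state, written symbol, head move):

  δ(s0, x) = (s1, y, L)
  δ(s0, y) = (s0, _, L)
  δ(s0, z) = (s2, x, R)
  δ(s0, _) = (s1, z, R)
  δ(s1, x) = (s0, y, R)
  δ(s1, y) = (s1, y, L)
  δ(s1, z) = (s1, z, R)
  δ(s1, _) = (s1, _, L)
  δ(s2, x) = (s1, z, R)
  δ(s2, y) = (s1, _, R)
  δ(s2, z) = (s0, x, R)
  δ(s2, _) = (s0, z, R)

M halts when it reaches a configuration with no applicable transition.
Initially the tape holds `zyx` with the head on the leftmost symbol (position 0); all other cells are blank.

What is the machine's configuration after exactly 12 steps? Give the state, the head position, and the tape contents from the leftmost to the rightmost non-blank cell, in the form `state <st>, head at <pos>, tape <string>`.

state=s0 head=0 tape=[z]yx__   (s0,z)→(s2,x,R)
state=s2 head=1 tape=x[y]x__   (s2,y)→(s1,_,R)
state=s1 head=2 tape=x_[x]__   (s1,x)→(s0,y,R)
state=s0 head=3 tape=x_y[_]_   (s0,_)→(s1,z,R)
state=s1 head=4 tape=x_yz[_]   (s1,_)→(s1,_,L)
state=s1 head=3 tape=x_y[z]_   (s1,z)→(s1,z,R)
state=s1 head=4 tape=x_yz[_]   (s1,_)→(s1,_,L)
state=s1 head=3 tape=x_y[z]_   (s1,z)→(s1,z,R)
state=s1 head=4 tape=x_yz[_]   (s1,_)→(s1,_,L)
state=s1 head=3 tape=x_y[z]_   (s1,z)→(s1,z,R)
state=s1 head=4 tape=x_yz[_]   (s1,_)→(s1,_,L)
state=s1 head=3 tape=x_y[z]_   (s1,z)→(s1,z,R)
state=s1 head=4 tape=x_yz[_]
After 12 steps: state s1, head at 4, tape x_yz.

state s1, head at 4, tape x_yz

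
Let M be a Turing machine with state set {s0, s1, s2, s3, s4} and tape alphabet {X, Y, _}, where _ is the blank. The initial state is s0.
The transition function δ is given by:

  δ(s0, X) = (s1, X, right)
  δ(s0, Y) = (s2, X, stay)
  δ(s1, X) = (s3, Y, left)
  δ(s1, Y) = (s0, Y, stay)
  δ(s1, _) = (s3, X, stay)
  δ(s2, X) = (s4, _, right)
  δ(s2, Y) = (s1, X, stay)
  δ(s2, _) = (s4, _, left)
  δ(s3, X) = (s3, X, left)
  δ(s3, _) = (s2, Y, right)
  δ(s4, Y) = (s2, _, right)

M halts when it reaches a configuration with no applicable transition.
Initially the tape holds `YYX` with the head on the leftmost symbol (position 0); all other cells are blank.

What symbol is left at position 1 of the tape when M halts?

state=s0 head=0 tape=[Y]YX_   (s0,Y)→(s2,X,stay)
state=s2 head=0 tape=[X]YX_   (s2,X)→(s4,_,right)
state=s4 head=1 tape=_[Y]X_   (s4,Y)→(s2,_,right)
state=s2 head=2 tape=__[X]_   (s2,X)→(s4,_,right)
state=s4 head=3 tape=___[_]
Cell 1 holds _ when M halts.

_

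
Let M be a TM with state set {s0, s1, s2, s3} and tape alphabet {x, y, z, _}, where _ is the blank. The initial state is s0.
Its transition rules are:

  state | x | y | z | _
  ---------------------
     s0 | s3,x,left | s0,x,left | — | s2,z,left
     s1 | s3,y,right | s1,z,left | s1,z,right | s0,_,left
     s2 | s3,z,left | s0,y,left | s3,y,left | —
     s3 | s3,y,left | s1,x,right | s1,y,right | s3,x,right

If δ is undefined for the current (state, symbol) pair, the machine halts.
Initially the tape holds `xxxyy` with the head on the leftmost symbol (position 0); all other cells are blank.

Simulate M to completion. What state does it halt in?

s0

s0 | __[x]xxyy_   read x → write x, move left, go to s3
s3 | _[_]xxxyy_   read _ → write x, move right, go to s3
s3 | _x[x]xxyy_   read x → write y, move left, go to s3
s3 | _[x]yxxyy_   read x → write y, move left, go to s3
s3 | [_]yyxxyy_   read _ → write x, move right, go to s3
s3 | x[y]yxxyy_   read y → write x, move right, go to s1
s1 | xx[y]xxyy_   read y → write z, move left, go to s1
s1 | x[x]zxxyy_   read x → write y, move right, go to s3
s3 | xy[z]xxyy_   read z → write y, move right, go to s1
s1 | xyy[x]xyy_   read x → write y, move right, go to s3
s3 | xyyy[x]yy_   read x → write y, move left, go to s3
s3 | xyy[y]yyy_   read y → write x, move right, go to s1
s1 | xyyx[y]yy_   read y → write z, move left, go to s1
s1 | xyy[x]zyy_   read x → write y, move right, go to s3
s3 | xyyy[z]yy_   read z → write y, move right, go to s1
s1 | xyyyy[y]y_   read y → write z, move left, go to s1
s1 | xyyy[y]zy_   read y → write z, move left, go to s1
s1 | xyy[y]zzy_   read y → write z, move left, go to s1
s1 | xy[y]zzzy_   read y → write z, move left, go to s1
s1 | x[y]zzzzy_   read y → write z, move left, go to s1
s1 | [x]zzzzzy_   read x → write y, move right, go to s3
s3 | y[z]zzzzy_   read z → write y, move right, go to s1
s1 | yy[z]zzzy_   read z → write z, move right, go to s1
s1 | yyz[z]zzy_   read z → write z, move right, go to s1
s1 | yyzz[z]zy_   read z → write z, move right, go to s1
s1 | yyzzz[z]y_   read z → write z, move right, go to s1
s1 | yyzzzz[y]_   read y → write z, move left, go to s1
s1 | yyzzz[z]z_   read z → write z, move right, go to s1
s1 | yyzzzz[z]_   read z → write z, move right, go to s1
s1 | yyzzzzz[_]   read _ → write _, move left, go to s0
s0 | yyzzzz[z]_
No transition is defined for (s0, z); M halts in state s0.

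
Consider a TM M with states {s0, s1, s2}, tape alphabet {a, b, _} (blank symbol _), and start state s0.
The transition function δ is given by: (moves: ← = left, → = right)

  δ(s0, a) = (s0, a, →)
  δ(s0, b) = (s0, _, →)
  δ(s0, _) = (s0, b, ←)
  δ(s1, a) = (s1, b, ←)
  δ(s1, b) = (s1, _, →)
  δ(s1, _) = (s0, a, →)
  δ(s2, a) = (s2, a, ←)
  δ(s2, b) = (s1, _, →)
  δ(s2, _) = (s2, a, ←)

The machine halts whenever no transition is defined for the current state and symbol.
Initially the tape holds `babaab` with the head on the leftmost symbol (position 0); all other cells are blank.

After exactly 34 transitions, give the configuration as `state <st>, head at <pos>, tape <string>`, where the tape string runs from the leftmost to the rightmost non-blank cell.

state s0, head at 6, tape a_aa_bbbb

s0 | [b]abaab____   read b → write _, move →, go to s0
s0 | _[a]baab____   read a → write a, move →, go to s0
s0 | _a[b]aab____   read b → write _, move →, go to s0
s0 | _a_[a]ab____   read a → write a, move →, go to s0
s0 | _a_a[a]b____   read a → write a, move →, go to s0
s0 | _a_aa[b]____   read b → write _, move →, go to s0
s0 | _a_aa_[_]___   read _ → write b, move ←, go to s0
s0 | _a_aa[_]b___   read _ → write b, move ←, go to s0
s0 | _a_a[a]bb___   read a → write a, move →, go to s0
s0 | _a_aa[b]b___   read b → write _, move →, go to s0
s0 | _a_aa_[b]___   read b → write _, move →, go to s0
s0 | _a_aa__[_]__   read _ → write b, move ←, go to s0
s0 | _a_aa_[_]b__   read _ → write b, move ←, go to s0
s0 | _a_aa[_]bb__   read _ → write b, move ←, go to s0
s0 | _a_a[a]bbb__   read a → write a, move →, go to s0
s0 | _a_aa[b]bb__   read b → write _, move →, go to s0
s0 | _a_aa_[b]b__   read b → write _, move →, go to s0
s0 | _a_aa__[b]__   read b → write _, move →, go to s0
s0 | _a_aa___[_]_   read _ → write b, move ←, go to s0
s0 | _a_aa__[_]b_   read _ → write b, move ←, go to s0
s0 | _a_aa_[_]bb_   read _ → write b, move ←, go to s0
s0 | _a_aa[_]bbb_   read _ → write b, move ←, go to s0
s0 | _a_a[a]bbbb_   read a → write a, move →, go to s0
s0 | _a_aa[b]bbb_   read b → write _, move →, go to s0
s0 | _a_aa_[b]bb_   read b → write _, move →, go to s0
s0 | _a_aa__[b]b_   read b → write _, move →, go to s0
s0 | _a_aa___[b]_   read b → write _, move →, go to s0
s0 | _a_aa____[_]   read _ → write b, move ←, go to s0
s0 | _a_aa___[_]b   read _ → write b, move ←, go to s0
s0 | _a_aa__[_]bb   read _ → write b, move ←, go to s0
s0 | _a_aa_[_]bbb   read _ → write b, move ←, go to s0
s0 | _a_aa[_]bbbb   read _ → write b, move ←, go to s0
s0 | _a_a[a]bbbbb   read a → write a, move →, go to s0
s0 | _a_aa[b]bbbb   read b → write _, move →, go to s0
s0 | _a_aa_[b]bbb
After 34 steps: state s0, head at 6, tape a_aa_bbbb.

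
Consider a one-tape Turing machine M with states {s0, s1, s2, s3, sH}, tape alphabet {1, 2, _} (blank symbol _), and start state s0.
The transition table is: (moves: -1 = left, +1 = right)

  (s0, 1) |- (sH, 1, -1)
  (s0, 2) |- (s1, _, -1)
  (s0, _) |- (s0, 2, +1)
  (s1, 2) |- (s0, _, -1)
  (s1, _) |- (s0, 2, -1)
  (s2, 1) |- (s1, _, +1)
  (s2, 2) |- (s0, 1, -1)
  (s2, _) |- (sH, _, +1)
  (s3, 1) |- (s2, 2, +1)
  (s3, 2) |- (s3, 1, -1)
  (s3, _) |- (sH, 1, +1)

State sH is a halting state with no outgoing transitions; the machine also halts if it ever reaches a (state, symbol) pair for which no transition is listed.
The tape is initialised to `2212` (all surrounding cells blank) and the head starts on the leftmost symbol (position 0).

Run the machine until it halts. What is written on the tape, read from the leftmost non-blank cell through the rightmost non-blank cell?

2222222212

state=s0 head=0 tape=______[2]212   (s0,2)→(s1,_,-1)
state=s1 head=-1 tape=_____[_]_212   (s1,_)→(s0,2,-1)
state=s0 head=-2 tape=____[_]2_212   (s0,_)→(s0,2,+1)
state=s0 head=-1 tape=____2[2]_212   (s0,2)→(s1,_,-1)
state=s1 head=-2 tape=____[2]__212   (s1,2)→(s0,_,-1)
state=s0 head=-3 tape=___[_]___212   (s0,_)→(s0,2,+1)
state=s0 head=-2 tape=___2[_]__212   (s0,_)→(s0,2,+1)
state=s0 head=-1 tape=___22[_]_212   (s0,_)→(s0,2,+1)
state=s0 head=0 tape=___222[_]212   (s0,_)→(s0,2,+1)
state=s0 head=1 tape=___2222[2]12   (s0,2)→(s1,_,-1)
state=s1 head=0 tape=___222[2]_12   (s1,2)→(s0,_,-1)
state=s0 head=-1 tape=___22[2]__12   (s0,2)→(s1,_,-1)
state=s1 head=-2 tape=___2[2]___12   (s1,2)→(s0,_,-1)
state=s0 head=-3 tape=___[2]____12   (s0,2)→(s1,_,-1)
state=s1 head=-4 tape=__[_]_____12   (s1,_)→(s0,2,-1)
state=s0 head=-5 tape=_[_]2_____12   (s0,_)→(s0,2,+1)
state=s0 head=-4 tape=_2[2]_____12   (s0,2)→(s1,_,-1)
state=s1 head=-5 tape=_[2]______12   (s1,2)→(s0,_,-1)
state=s0 head=-6 tape=[_]_______12   (s0,_)→(s0,2,+1)
state=s0 head=-5 tape=2[_]______12   (s0,_)→(s0,2,+1)
state=s0 head=-4 tape=22[_]_____12   (s0,_)→(s0,2,+1)
state=s0 head=-3 tape=222[_]____12   (s0,_)→(s0,2,+1)
state=s0 head=-2 tape=2222[_]___12   (s0,_)→(s0,2,+1)
state=s0 head=-1 tape=22222[_]__12   (s0,_)→(s0,2,+1)
state=s0 head=0 tape=222222[_]_12   (s0,_)→(s0,2,+1)
state=s0 head=1 tape=2222222[_]12   (s0,_)→(s0,2,+1)
state=s0 head=2 tape=22222222[1]2   (s0,1)→(sH,1,-1)
state=sH head=1 tape=2222222[2]12
The non-blank tape span at halt is 2222222212.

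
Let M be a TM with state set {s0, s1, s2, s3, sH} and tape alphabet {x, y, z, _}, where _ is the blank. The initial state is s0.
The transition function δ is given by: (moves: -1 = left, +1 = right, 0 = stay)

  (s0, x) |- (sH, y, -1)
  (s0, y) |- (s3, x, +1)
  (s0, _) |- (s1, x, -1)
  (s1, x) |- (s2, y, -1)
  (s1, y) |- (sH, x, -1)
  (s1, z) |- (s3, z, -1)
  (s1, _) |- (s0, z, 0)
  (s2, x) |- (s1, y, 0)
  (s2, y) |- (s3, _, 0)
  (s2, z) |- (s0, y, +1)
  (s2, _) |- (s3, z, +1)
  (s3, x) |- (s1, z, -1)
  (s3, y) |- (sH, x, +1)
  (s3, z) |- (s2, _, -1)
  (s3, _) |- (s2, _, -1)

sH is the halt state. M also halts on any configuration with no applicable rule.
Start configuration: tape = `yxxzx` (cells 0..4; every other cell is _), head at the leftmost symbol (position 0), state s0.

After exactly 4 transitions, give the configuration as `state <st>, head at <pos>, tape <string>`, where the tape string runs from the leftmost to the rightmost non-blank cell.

state s3, head at 0, tape zyzxzx

state=s0 head=0 tape=_[y]xxzx   (s0,y)→(s3,x,+1)
state=s3 head=1 tape=_x[x]xzx   (s3,x)→(s1,z,-1)
state=s1 head=0 tape=_[x]zxzx   (s1,x)→(s2,y,-1)
state=s2 head=-1 tape=[_]yzxzx   (s2,_)→(s3,z,+1)
state=s3 head=0 tape=z[y]zxzx
After 4 steps: state s3, head at 0, tape zyzxzx.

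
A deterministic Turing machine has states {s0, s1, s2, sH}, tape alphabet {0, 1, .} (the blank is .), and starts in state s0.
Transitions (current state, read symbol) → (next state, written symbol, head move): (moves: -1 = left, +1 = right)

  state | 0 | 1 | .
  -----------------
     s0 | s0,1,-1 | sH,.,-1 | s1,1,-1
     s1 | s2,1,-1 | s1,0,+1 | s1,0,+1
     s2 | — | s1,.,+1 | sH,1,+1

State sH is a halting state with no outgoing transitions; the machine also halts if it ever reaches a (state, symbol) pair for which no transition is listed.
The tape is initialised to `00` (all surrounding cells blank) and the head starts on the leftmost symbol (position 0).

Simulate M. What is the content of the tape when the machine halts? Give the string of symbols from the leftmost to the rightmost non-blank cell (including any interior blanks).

0001

state=s0 head=0 tape=..[0]0   (s0,0)→(s0,1,-1)
state=s0 head=-1 tape=.[.]10   (s0,.)→(s1,1,-1)
state=s1 head=-2 tape=[.]110   (s1,.)→(s1,0,+1)
state=s1 head=-1 tape=0[1]10   (s1,1)→(s1,0,+1)
state=s1 head=0 tape=00[1]0   (s1,1)→(s1,0,+1)
state=s1 head=1 tape=000[0]   (s1,0)→(s2,1,-1)
state=s2 head=0 tape=00[0]1
The non-blank tape span at halt is 0001.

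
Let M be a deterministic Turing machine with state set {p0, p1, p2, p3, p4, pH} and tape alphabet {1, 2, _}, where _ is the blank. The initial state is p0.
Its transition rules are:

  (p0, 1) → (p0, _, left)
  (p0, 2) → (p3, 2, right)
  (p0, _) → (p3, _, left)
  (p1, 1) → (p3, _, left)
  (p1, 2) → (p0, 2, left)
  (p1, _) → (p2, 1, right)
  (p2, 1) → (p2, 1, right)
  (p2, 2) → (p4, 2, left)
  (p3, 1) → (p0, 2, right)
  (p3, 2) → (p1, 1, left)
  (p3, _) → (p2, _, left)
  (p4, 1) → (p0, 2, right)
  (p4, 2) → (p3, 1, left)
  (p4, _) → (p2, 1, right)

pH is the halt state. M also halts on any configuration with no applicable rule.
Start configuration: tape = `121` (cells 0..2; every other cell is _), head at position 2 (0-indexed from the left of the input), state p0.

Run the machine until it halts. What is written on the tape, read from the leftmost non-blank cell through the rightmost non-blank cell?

p0 | __12[1]   read 1 → write _, move left, go to p0
p0 | __1[2]_   read 2 → write 2, move right, go to p3
p3 | __12[_]   read _ → write _, move left, go to p2
p2 | __1[2]_   read 2 → write 2, move left, go to p4
p4 | __[1]2_   read 1 → write 2, move right, go to p0
p0 | __2[2]_   read 2 → write 2, move right, go to p3
p3 | __22[_]   read _ → write _, move left, go to p2
p2 | __2[2]_   read 2 → write 2, move left, go to p4
p4 | __[2]2_   read 2 → write 1, move left, go to p3
p3 | _[_]12_   read _ → write _, move left, go to p2
p2 | [_]_12_
The non-blank tape span at halt is 12.

12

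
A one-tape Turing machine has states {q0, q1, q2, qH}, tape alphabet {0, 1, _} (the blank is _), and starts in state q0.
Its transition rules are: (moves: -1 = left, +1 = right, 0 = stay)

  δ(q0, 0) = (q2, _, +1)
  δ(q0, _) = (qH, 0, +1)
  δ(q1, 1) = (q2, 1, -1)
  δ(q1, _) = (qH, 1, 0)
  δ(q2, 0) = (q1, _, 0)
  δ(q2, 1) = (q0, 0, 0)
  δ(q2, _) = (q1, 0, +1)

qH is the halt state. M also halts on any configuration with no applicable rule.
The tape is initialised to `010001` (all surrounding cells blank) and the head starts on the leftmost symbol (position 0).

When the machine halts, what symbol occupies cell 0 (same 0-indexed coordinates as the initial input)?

_

q0 | [0]10001   read 0 → write _, move +1, go to q2
q2 | _[1]0001   read 1 → write 0, move 0, go to q0
q0 | _[0]0001   read 0 → write _, move +1, go to q2
q2 | __[0]001   read 0 → write _, move 0, go to q1
q1 | __[_]001   read _ → write 1, move 0, go to qH
qH | __[1]001
Cell 0 holds _ when M halts.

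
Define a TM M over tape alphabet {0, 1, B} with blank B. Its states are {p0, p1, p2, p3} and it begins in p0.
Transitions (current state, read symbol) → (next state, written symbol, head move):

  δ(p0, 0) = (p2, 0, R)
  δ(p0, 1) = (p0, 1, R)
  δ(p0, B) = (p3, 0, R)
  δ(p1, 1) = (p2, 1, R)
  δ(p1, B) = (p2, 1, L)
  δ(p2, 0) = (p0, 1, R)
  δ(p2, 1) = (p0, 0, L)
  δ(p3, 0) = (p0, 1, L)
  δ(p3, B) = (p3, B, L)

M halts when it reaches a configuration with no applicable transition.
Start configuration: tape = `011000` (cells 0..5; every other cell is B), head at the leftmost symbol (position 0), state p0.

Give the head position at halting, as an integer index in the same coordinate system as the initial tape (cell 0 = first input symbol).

6

state=p0 head=0 tape=[0]11000B   (p0,0)→(p2,0,R)
state=p2 head=1 tape=0[1]1000B   (p2,1)→(p0,0,L)
state=p0 head=0 tape=[0]01000B   (p0,0)→(p2,0,R)
state=p2 head=1 tape=0[0]1000B   (p2,0)→(p0,1,R)
state=p0 head=2 tape=01[1]000B   (p0,1)→(p0,1,R)
state=p0 head=3 tape=011[0]00B   (p0,0)→(p2,0,R)
state=p2 head=4 tape=0110[0]0B   (p2,0)→(p0,1,R)
state=p0 head=5 tape=01101[0]B   (p0,0)→(p2,0,R)
state=p2 head=6 tape=011010[B]
At halt the head is at cell 6.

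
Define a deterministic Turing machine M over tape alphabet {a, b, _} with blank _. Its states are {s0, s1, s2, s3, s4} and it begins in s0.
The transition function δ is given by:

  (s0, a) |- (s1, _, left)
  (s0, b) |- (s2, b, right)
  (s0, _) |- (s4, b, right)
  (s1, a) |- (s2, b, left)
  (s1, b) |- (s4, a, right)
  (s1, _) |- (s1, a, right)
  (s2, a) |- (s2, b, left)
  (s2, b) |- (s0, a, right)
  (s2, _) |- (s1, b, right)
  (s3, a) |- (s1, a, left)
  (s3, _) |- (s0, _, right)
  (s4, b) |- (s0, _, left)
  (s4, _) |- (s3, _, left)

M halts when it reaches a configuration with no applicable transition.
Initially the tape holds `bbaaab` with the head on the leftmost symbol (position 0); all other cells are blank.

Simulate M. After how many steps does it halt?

s0 | [b]baaab__   read b → write b, move right, go to s2
s2 | b[b]aaab__   read b → write a, move right, go to s0
s0 | ba[a]aab__   read a → write _, move left, go to s1
s1 | b[a]_aab__   read a → write b, move left, go to s2
s2 | [b]b_aab__   read b → write a, move right, go to s0
s0 | a[b]_aab__   read b → write b, move right, go to s2
s2 | ab[_]aab__   read _ → write b, move right, go to s1
s1 | abb[a]ab__   read a → write b, move left, go to s2
s2 | ab[b]bab__   read b → write a, move right, go to s0
s0 | aba[b]ab__   read b → write b, move right, go to s2
s2 | abab[a]b__   read a → write b, move left, go to s2
s2 | aba[b]bb__   read b → write a, move right, go to s0
s0 | abaa[b]b__   read b → write b, move right, go to s2
s2 | abaab[b]__   read b → write a, move right, go to s0
s0 | abaaba[_]_   read _ → write b, move right, go to s4
s4 | abaabab[_]   read _ → write _, move left, go to s3
s3 | abaaba[b]_
M halts after 16 transitions.

16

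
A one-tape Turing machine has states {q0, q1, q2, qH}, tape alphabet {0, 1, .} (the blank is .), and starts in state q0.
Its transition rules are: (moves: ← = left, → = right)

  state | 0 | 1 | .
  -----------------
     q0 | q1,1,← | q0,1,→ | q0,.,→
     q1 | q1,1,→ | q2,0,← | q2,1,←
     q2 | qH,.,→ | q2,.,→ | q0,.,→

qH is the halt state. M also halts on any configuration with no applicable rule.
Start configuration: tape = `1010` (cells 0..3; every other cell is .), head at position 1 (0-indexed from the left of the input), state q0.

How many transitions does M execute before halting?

q0 | ..1[0]10   read 0 → write 1, move ←, go to q1
q1 | ..[1]110   read 1 → write 0, move ←, go to q2
q2 | .[.]0110   read . → write ., move →, go to q0
q0 | ..[0]110   read 0 → write 1, move ←, go to q1
q1 | .[.]1110   read . → write 1, move ←, go to q2
q2 | [.]11110   read . → write ., move →, go to q0
q0 | .[1]1110   read 1 → write 1, move →, go to q0
q0 | .1[1]110   read 1 → write 1, move →, go to q0
q0 | .11[1]10   read 1 → write 1, move →, go to q0
q0 | .111[1]0   read 1 → write 1, move →, go to q0
q0 | .1111[0]   read 0 → write 1, move ←, go to q1
q1 | .111[1]1   read 1 → write 0, move ←, go to q2
q2 | .11[1]01   read 1 → write ., move →, go to q2
q2 | .11.[0]1   read 0 → write ., move →, go to qH
qH | .11..[1]
M halts after 14 transitions.

14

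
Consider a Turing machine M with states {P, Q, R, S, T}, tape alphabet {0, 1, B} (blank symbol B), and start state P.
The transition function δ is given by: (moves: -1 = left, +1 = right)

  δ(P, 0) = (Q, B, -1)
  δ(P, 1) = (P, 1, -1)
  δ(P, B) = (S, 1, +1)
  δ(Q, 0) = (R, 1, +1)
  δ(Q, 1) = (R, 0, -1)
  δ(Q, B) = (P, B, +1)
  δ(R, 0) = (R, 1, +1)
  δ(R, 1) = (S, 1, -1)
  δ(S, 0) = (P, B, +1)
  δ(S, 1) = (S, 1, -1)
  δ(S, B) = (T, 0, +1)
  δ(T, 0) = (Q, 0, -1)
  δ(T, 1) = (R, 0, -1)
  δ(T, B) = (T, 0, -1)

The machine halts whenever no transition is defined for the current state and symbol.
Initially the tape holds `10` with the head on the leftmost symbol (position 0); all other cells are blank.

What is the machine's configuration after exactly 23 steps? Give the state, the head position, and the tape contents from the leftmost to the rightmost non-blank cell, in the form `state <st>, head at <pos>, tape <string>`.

state S, head at -3, tape 111110

P | BBBB[1]0   read 1 → write 1, move -1, go to P
P | BBB[B]10   read B → write 1, move +1, go to S
S | BBB1[1]0   read 1 → write 1, move -1, go to S
S | BBB[1]10   read 1 → write 1, move -1, go to S
S | BB[B]110   read B → write 0, move +1, go to T
T | BB0[1]10   read 1 → write 0, move -1, go to R
R | BB[0]010   read 0 → write 1, move +1, go to R
R | BB1[0]10   read 0 → write 1, move +1, go to R
R | BB11[1]0   read 1 → write 1, move -1, go to S
S | BB1[1]10   read 1 → write 1, move -1, go to S
S | BB[1]110   read 1 → write 1, move -1, go to S
S | B[B]1110   read B → write 0, move +1, go to T
T | B0[1]110   read 1 → write 0, move -1, go to R
R | B[0]0110   read 0 → write 1, move +1, go to R
R | B1[0]110   read 0 → write 1, move +1, go to R
R | B11[1]10   read 1 → write 1, move -1, go to S
S | B1[1]110   read 1 → write 1, move -1, go to S
S | B[1]1110   read 1 → write 1, move -1, go to S
S | [B]11110   read B → write 0, move +1, go to T
T | 0[1]1110   read 1 → write 0, move -1, go to R
R | [0]01110   read 0 → write 1, move +1, go to R
R | 1[0]1110   read 0 → write 1, move +1, go to R
R | 11[1]110   read 1 → write 1, move -1, go to S
S | 1[1]1110
After 23 steps: state S, head at -3, tape 111110.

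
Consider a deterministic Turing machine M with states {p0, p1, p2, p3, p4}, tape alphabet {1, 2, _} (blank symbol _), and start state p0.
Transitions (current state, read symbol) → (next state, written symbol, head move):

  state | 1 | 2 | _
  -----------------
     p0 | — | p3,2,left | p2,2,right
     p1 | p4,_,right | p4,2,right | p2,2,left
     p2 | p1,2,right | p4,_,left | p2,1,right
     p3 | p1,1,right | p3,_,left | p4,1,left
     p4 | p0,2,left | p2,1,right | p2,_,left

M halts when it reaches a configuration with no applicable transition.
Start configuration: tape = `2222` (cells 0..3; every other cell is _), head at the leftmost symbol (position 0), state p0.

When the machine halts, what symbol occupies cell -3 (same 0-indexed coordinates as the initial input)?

p0 | ______[2]222   read 2 → write 2, move left, go to p3
p3 | _____[_]2222   read _ → write 1, move left, go to p4
p4 | ____[_]12222   read _ → write _, move left, go to p2
p2 | ___[_]_12222   read _ → write 1, move right, go to p2
p2 | ___1[_]12222   read _ → write 1, move right, go to p2
p2 | ___11[1]2222   read 1 → write 2, move right, go to p1
p1 | ___112[2]222   read 2 → write 2, move right, go to p4
p4 | ___1122[2]22   read 2 → write 1, move right, go to p2
p2 | ___11221[2]2   read 2 → write _, move left, go to p4
p4 | ___1122[1]_2   read 1 → write 2, move left, go to p0
p0 | ___112[2]2_2   read 2 → write 2, move left, go to p3
p3 | ___11[2]22_2   read 2 → write _, move left, go to p3
p3 | ___1[1]_22_2   read 1 → write 1, move right, go to p1
p1 | ___11[_]22_2   read _ → write 2, move left, go to p2
p2 | ___1[1]222_2   read 1 → write 2, move right, go to p1
p1 | ___12[2]22_2   read 2 → write 2, move right, go to p4
p4 | ___122[2]2_2   read 2 → write 1, move right, go to p2
p2 | ___1221[2]_2   read 2 → write _, move left, go to p4
p4 | ___122[1]__2   read 1 → write 2, move left, go to p0
p0 | ___12[2]2__2   read 2 → write 2, move left, go to p3
p3 | ___1[2]22__2   read 2 → write _, move left, go to p3
p3 | ___[1]_22__2   read 1 → write 1, move right, go to p1
p1 | ___1[_]22__2   read _ → write 2, move left, go to p2
p2 | ___[1]222__2   read 1 → write 2, move right, go to p1
p1 | ___2[2]22__2   read 2 → write 2, move right, go to p4
p4 | ___22[2]2__2   read 2 → write 1, move right, go to p2
p2 | ___221[2]__2   read 2 → write _, move left, go to p4
p4 | ___22[1]___2   read 1 → write 2, move left, go to p0
p0 | ___2[2]2___2   read 2 → write 2, move left, go to p3
p3 | ___[2]22___2   read 2 → write _, move left, go to p3
p3 | __[_]_22___2   read _ → write 1, move left, go to p4
p4 | _[_]1_22___2   read _ → write _, move left, go to p2
p2 | [_]_1_22___2   read _ → write 1, move right, go to p2
p2 | 1[_]1_22___2   read _ → write 1, move right, go to p2
p2 | 11[1]_22___2   read 1 → write 2, move right, go to p1
p1 | 112[_]22___2   read _ → write 2, move left, go to p2
p2 | 11[2]222___2   read 2 → write _, move left, go to p4
p4 | 1[1]_222___2   read 1 → write 2, move left, go to p0
p0 | [1]2_222___2
Cell -3 holds 2 when M halts.

2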